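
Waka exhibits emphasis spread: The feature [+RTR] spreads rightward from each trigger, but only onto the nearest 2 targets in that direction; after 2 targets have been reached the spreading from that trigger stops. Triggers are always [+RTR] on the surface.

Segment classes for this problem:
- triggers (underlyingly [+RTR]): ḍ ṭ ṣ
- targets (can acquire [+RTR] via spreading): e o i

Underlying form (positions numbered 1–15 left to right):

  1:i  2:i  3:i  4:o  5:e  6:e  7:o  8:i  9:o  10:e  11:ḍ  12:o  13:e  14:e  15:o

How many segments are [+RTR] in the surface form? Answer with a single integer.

3

From /ḍ/ at 11 rightward: 12 /o/ → [+RTR]; 13 /e/ → [+RTR]; bound reached.
Targets with no active source: positions 1 2 3 4 5 6 7 8 9 10 14 15 stay [-emphatic].
[+RTR] positions on the surface: 11 12 13.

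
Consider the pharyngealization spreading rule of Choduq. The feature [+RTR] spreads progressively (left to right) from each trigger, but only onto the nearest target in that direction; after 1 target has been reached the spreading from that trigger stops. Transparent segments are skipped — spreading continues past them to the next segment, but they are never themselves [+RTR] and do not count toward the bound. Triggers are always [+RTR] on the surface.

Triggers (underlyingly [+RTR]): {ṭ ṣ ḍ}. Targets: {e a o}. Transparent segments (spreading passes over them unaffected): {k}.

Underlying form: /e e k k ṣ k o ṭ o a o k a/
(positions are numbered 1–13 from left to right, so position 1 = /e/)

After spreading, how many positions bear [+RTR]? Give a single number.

From /ṣ/ at 5 rightward: 6 /k/ transparent; 7 /o/ → [+RTR]; bound reached.
From /ṭ/ at 8 rightward: 9 /o/ → [+RTR]; bound reached.
Targets with no active source: positions 1 2 10 11 13 stay [-emphatic].
[+RTR] positions on the surface: 5 7 8 9.

4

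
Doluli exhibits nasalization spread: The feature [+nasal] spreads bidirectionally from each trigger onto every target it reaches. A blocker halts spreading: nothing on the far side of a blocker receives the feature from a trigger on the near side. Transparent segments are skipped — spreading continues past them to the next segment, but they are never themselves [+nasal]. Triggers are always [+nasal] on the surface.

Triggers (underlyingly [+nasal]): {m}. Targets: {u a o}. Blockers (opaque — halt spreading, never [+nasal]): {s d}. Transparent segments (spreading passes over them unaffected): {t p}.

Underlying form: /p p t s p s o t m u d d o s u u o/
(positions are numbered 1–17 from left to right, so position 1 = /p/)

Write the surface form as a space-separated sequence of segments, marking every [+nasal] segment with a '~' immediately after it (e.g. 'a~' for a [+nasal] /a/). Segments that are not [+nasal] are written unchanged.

p p t s p s o~ t m~ u~ d d o s u u o

From /m/ at 9 rightward: 10 /u/ → [+nasal]; 11 /d/ blocks.
From /m/ at 9 leftward: 8 /t/ transparent; 7 /o/ → [+nasal]; 6 /s/ blocks.
Targets with no active source: positions 13 15 16 17 stay [-nasal].
[+nasal] positions on the surface: 7 9 10.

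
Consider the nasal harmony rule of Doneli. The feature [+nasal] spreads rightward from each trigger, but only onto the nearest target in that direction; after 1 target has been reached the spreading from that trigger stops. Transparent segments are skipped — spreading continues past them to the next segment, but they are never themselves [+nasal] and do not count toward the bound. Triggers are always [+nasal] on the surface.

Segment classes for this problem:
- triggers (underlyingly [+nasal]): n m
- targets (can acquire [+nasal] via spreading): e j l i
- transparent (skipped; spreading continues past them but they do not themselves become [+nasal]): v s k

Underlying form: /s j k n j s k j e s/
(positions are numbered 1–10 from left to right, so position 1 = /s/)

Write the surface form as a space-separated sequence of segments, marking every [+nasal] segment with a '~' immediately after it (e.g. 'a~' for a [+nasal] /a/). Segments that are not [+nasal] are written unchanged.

s j k n~ j~ s k j e s

From /n/ at 4 rightward: 5 /j/ → [+nasal]; bound reached.
Targets with no active source: positions 2 8 9 stay [-nasal].
[+nasal] positions on the surface: 4 5.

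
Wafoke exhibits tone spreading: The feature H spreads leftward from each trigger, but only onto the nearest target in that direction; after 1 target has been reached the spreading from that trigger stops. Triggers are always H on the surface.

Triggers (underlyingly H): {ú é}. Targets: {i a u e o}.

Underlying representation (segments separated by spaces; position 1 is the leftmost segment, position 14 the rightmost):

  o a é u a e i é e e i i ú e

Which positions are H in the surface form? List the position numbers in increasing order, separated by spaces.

From /é/ at 3 leftward: 2 /a/ → H; bound reached.
From /é/ at 8 leftward: 7 /i/ → H; bound reached.
From /ú/ at 13 leftward: 12 /i/ → H; bound reached.
Targets with no active source: positions 1 4 5 6 9 10 11 14 stay [-high tone].

2 3 7 8 12 13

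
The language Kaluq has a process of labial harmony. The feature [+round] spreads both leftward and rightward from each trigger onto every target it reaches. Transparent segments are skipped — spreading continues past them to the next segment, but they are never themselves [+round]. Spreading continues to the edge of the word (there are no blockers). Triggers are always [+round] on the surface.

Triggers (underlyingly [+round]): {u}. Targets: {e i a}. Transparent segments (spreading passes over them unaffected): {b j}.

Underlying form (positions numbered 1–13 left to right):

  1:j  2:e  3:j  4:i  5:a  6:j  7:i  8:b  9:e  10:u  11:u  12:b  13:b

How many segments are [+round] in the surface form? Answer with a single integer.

7

From /u/ at 10 rightward: 11 /u/ is itself a trigger — this domain ends here.
From /u/ at 10 leftward: 9 /e/ → [+round]; 8 /b/ transparent; 7 /i/ → [+round]; 6 /j/ transparent; 5 /a/ → [+round]; 4 /i/ → [+round]; 3 /j/ transparent; 2 /e/ → [+round]; 1 /j/ transparent; word edge.
From /u/ at 11 rightward: 12 /b/ transparent; 13 /b/ transparent; word edge.
From /u/ at 11 leftward: 10 /u/ is itself a trigger — this domain ends here.
[+round] positions on the surface: 2 4 5 7 9 10 11.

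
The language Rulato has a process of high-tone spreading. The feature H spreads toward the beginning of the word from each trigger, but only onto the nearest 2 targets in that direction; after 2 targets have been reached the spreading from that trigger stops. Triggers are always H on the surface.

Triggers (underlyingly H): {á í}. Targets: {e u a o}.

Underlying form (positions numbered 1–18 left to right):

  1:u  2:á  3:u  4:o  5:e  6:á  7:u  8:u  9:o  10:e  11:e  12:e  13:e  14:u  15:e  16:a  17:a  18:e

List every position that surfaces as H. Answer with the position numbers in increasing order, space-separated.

From /á/ at 2 leftward: 1 /u/ → H; word edge.
From /á/ at 6 leftward: 5 /e/ → H; 4 /o/ → H; bound reached.
Targets with no active source: positions 3 7 8 9 10 11 12 13 14 15 16 17 18 stay [-high tone].

1 2 4 5 6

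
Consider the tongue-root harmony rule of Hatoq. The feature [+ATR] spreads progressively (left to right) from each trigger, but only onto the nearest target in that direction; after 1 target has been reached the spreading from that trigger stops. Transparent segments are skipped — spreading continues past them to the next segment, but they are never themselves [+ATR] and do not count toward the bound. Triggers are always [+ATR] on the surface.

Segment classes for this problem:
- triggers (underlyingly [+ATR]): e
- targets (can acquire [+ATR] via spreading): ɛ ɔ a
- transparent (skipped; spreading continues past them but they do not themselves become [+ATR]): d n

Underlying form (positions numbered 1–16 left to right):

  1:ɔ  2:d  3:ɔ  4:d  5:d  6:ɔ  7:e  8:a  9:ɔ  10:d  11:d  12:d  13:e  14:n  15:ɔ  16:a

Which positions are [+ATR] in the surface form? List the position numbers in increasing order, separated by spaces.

From /e/ at 7 rightward: 8 /a/ → [+ATR]; bound reached.
From /e/ at 13 rightward: 14 /n/ transparent; 15 /ɔ/ → [+ATR]; bound reached.
Targets with no active source: positions 1 3 6 9 16 stay [-ATR].

7 8 13 15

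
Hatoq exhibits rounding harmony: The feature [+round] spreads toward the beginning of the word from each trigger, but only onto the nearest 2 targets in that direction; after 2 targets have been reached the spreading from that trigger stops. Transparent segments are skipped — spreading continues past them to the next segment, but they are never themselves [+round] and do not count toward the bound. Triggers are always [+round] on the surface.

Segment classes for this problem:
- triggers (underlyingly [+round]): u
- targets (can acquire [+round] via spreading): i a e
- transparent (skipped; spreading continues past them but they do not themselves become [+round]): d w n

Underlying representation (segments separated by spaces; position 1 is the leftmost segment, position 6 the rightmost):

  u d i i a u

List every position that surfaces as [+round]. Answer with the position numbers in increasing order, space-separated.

From /u/ at 1 leftward: word edge.
From /u/ at 6 leftward: 5 /a/ → [+round]; 4 /i/ → [+round]; bound reached.
Target with no active source: position 3 stays [-round].

1 4 5 6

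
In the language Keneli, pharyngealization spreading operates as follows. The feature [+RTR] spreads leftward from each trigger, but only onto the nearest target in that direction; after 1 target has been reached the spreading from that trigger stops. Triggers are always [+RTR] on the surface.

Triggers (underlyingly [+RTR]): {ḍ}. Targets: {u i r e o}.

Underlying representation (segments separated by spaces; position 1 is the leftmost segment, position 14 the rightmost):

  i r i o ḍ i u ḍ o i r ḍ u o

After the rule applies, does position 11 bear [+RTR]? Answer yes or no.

yes

From /ḍ/ at 5 leftward: 4 /o/ → [+RTR]; bound reached.
From /ḍ/ at 8 leftward: 7 /u/ → [+RTR]; bound reached.
From /ḍ/ at 12 leftward: 11 /r/ → [+RTR]; bound reached.
Targets with no active source: positions 1 2 3 6 9 10 13 14 stay [-emphatic].
[+RTR] positions on the surface: 4 5 7 8 11 12.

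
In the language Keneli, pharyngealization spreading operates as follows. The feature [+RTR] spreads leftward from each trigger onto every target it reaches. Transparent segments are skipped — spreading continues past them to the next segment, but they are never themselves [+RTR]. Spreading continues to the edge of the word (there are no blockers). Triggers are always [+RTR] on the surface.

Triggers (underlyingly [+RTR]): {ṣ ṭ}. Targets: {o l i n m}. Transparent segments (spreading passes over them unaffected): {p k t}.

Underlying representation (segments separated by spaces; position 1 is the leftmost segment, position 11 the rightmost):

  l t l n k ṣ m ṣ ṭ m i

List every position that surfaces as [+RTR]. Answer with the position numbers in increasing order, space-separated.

1 3 4 6 7 8 9

From /ṣ/ at 6 leftward: 5 /k/ transparent; 4 /n/ → [+RTR]; 3 /l/ → [+RTR]; 2 /t/ transparent; 1 /l/ → [+RTR]; word edge.
From /ṣ/ at 8 leftward: 7 /m/ → [+RTR]; 6 /ṣ/ is itself a trigger — this domain ends here.
From /ṭ/ at 9 leftward: 8 /ṣ/ is itself a trigger — this domain ends here.
Targets with no active source: positions 10 11 stay [-emphatic].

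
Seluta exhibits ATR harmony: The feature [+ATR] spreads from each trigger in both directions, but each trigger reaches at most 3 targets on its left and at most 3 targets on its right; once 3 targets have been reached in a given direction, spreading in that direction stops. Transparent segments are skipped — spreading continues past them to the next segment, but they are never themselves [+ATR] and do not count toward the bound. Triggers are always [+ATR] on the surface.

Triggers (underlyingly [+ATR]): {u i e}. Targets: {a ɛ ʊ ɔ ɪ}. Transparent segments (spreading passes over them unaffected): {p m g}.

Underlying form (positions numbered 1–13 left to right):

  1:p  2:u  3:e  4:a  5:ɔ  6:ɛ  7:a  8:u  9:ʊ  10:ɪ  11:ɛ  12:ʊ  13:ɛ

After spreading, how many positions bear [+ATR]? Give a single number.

From /u/ at 2 rightward: 3 /e/ is itself a trigger — this domain ends here.
From /u/ at 2 leftward: 1 /p/ transparent; word edge.
From /e/ at 3 rightward: 4 /a/ → [+ATR]; 5 /ɔ/ → [+ATR]; 6 /ɛ/ → [+ATR]; bound reached.
From /e/ at 3 leftward: 2 /u/ is itself a trigger — this domain ends here.
From /u/ at 8 rightward: 9 /ʊ/ → [+ATR]; 10 /ɪ/ → [+ATR]; 11 /ɛ/ → [+ATR]; bound reached.
From /u/ at 8 leftward: 7 /a/ → [+ATR]; 6 /ɛ/ → [+ATR]; 5 /ɔ/ → [+ATR]; bound reached.
Targets with no active source: positions 12 13 stay [-ATR].
[+ATR] positions on the surface: 2 3 4 5 6 7 8 9 10 11.

10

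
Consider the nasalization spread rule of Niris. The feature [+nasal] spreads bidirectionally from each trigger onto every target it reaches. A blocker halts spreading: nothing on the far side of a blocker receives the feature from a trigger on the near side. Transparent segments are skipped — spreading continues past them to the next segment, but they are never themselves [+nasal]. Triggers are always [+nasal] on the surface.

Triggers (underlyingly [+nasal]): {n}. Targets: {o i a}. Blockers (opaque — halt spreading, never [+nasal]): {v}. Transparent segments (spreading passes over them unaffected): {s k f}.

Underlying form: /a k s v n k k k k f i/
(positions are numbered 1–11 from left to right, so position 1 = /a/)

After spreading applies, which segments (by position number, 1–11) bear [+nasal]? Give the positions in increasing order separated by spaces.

5 11

From /n/ at 5 rightward: 6 /k/ transparent; 7 /k/ transparent; 8 /k/ transparent; 9 /k/ transparent; 10 /f/ transparent; 11 /i/ → [+nasal]; word edge.
From /n/ at 5 leftward: 4 /v/ blocks.
Target with no active source: position 1 stays [-nasal].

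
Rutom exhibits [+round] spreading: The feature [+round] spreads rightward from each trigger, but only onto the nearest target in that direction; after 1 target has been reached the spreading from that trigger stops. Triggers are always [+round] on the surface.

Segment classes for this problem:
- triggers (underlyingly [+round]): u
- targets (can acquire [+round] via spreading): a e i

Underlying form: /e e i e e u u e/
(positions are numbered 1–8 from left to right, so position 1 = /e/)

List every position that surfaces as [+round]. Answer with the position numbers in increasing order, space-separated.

6 7 8

From /u/ at 6 rightward: 7 /u/ is itself a trigger — this domain ends here.
From /u/ at 7 rightward: 8 /e/ → [+round]; bound reached.
Targets with no active source: positions 1 2 3 4 5 stay [-round].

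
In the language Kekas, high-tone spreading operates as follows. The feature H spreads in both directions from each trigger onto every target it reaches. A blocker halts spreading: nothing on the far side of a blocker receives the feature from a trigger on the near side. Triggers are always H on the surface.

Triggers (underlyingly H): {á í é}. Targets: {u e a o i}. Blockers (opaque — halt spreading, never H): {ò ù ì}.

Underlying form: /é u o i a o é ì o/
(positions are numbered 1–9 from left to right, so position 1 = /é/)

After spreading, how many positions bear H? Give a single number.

7

From /é/ at 1 rightward: 2 /u/ → H; 3 /o/ → H; 4 /i/ → H; 5 /a/ → H; 6 /o/ → H; 7 /é/ is itself a trigger — this domain ends here.
From /é/ at 1 leftward: word edge.
From /é/ at 7 rightward: 8 /ì/ blocks.
From /é/ at 7 leftward: 6 /o/ → H; 5 /a/ → H; 4 /i/ → H; 3 /o/ → H; 2 /u/ → H; 1 /é/ is itself a trigger — this domain ends here.
Target with no active source: position 9 stays [-high tone].
H positions on the surface: 1 2 3 4 5 6 7.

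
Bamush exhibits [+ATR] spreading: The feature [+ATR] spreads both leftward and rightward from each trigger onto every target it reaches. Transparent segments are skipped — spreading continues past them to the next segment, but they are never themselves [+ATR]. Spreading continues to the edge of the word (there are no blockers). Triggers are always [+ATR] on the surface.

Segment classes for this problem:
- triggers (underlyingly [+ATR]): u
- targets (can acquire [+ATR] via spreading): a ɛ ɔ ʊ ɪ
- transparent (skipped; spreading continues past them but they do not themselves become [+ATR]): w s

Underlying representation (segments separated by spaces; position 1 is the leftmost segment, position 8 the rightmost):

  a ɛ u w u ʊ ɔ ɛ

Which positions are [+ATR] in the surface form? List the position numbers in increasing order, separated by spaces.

1 2 3 5 6 7 8

From /u/ at 3 rightward: 4 /w/ transparent; 5 /u/ is itself a trigger — this domain ends here.
From /u/ at 3 leftward: 2 /ɛ/ → [+ATR]; 1 /a/ → [+ATR]; word edge.
From /u/ at 5 rightward: 6 /ʊ/ → [+ATR]; 7 /ɔ/ → [+ATR]; 8 /ɛ/ → [+ATR]; word edge.
From /u/ at 5 leftward: 4 /w/ transparent; 3 /u/ is itself a trigger — this domain ends here.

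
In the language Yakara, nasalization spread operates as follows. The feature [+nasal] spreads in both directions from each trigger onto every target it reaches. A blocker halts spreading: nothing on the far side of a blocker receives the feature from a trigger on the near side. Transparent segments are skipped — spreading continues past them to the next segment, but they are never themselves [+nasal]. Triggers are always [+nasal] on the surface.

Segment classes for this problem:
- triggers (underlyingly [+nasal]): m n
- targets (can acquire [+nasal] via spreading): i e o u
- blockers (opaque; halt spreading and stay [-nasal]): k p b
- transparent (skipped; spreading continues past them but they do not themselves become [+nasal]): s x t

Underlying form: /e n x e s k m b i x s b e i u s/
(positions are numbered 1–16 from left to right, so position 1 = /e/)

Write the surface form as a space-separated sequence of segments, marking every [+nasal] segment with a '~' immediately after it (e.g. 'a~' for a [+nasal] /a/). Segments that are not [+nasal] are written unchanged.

From /n/ at 2 rightward: 3 /x/ transparent; 4 /e/ → [+nasal]; 5 /s/ transparent; 6 /k/ blocks.
From /n/ at 2 leftward: 1 /e/ → [+nasal]; word edge.
From /m/ at 7 rightward: 8 /b/ blocks.
From /m/ at 7 leftward: 6 /k/ blocks.
Targets with no active source: positions 9 13 14 15 stay [-nasal].
[+nasal] positions on the surface: 1 2 4 7.

e~ n~ x e~ s k m~ b i x s b e i u s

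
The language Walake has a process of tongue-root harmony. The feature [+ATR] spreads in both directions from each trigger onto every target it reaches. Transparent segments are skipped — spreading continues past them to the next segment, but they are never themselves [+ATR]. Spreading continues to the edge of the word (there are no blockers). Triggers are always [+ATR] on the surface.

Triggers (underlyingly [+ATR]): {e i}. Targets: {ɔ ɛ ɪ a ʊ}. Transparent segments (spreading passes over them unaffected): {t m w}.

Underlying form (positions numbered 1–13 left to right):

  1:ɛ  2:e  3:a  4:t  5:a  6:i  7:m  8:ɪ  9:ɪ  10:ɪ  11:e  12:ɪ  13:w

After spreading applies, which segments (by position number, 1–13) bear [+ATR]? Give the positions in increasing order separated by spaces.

From /e/ at 2 rightward: 3 /a/ → [+ATR]; 4 /t/ transparent; 5 /a/ → [+ATR]; 6 /i/ is itself a trigger — this domain ends here.
From /e/ at 2 leftward: 1 /ɛ/ → [+ATR]; word edge.
From /i/ at 6 rightward: 7 /m/ transparent; 8 /ɪ/ → [+ATR]; 9 /ɪ/ → [+ATR]; 10 /ɪ/ → [+ATR]; 11 /e/ is itself a trigger — this domain ends here.
From /i/ at 6 leftward: 5 /a/ → [+ATR]; 4 /t/ transparent; 3 /a/ → [+ATR]; 2 /e/ is itself a trigger — this domain ends here.
From /e/ at 11 rightward: 12 /ɪ/ → [+ATR]; 13 /w/ transparent; word edge.
From /e/ at 11 leftward: 10 /ɪ/ → [+ATR]; 9 /ɪ/ → [+ATR]; 8 /ɪ/ → [+ATR]; 7 /m/ transparent; 6 /i/ is itself a trigger — this domain ends here.

1 2 3 5 6 8 9 10 11 12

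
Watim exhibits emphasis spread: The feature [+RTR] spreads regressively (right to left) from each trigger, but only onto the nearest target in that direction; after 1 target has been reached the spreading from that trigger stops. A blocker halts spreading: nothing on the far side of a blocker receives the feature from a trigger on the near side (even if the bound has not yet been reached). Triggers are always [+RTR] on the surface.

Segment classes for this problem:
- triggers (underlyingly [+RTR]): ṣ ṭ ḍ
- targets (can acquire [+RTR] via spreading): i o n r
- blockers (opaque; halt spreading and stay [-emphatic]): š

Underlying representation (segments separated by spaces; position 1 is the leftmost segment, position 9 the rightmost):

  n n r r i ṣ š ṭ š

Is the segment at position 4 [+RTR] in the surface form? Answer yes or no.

no

From /ṣ/ at 6 leftward: 5 /i/ → [+RTR]; bound reached.
From /ṭ/ at 8 leftward: 7 /š/ blocks.
Targets with no active source: positions 1 2 3 4 stay [-emphatic].
[+RTR] positions on the surface: 5 6 8.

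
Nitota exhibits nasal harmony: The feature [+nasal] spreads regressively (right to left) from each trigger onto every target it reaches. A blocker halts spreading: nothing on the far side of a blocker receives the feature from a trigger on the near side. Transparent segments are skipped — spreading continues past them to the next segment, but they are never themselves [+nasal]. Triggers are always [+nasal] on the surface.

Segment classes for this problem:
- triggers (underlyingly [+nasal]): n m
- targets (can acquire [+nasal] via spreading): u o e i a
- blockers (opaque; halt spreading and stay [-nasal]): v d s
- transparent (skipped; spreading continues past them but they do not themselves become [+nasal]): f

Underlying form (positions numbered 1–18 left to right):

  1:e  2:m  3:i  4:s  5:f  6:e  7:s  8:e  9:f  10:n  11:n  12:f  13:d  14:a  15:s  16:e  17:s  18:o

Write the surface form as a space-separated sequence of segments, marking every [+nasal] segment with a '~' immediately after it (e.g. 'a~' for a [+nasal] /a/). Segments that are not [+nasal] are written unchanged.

e~ m~ i s f e s e~ f n~ n~ f d a s e s o

From /m/ at 2 leftward: 1 /e/ → [+nasal]; word edge.
From /n/ at 10 leftward: 9 /f/ transparent; 8 /e/ → [+nasal]; 7 /s/ blocks.
From /n/ at 11 leftward: 10 /n/ is itself a trigger — this domain ends here.
Targets with no active source: positions 3 6 14 16 18 stay [-nasal].
[+nasal] positions on the surface: 1 2 8 10 11.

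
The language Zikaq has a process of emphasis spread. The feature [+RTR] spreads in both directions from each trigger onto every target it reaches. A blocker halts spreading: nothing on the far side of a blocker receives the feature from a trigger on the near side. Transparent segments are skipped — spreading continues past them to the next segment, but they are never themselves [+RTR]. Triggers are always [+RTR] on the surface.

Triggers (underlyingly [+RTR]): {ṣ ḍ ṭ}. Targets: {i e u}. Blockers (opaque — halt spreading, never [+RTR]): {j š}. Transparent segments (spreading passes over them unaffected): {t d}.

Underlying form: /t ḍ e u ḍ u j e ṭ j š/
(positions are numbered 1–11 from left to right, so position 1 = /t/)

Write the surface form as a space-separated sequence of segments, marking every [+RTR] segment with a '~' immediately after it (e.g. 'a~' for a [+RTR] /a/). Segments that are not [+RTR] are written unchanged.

From /ḍ/ at 2 rightward: 3 /e/ → [+RTR]; 4 /u/ → [+RTR]; 5 /ḍ/ is itself a trigger — this domain ends here.
From /ḍ/ at 2 leftward: 1 /t/ transparent; word edge.
From /ḍ/ at 5 rightward: 6 /u/ → [+RTR]; 7 /j/ blocks.
From /ḍ/ at 5 leftward: 4 /u/ → [+RTR]; 3 /e/ → [+RTR]; 2 /ḍ/ is itself a trigger — this domain ends here.
From /ṭ/ at 9 rightward: 10 /j/ blocks.
From /ṭ/ at 9 leftward: 8 /e/ → [+RTR]; 7 /j/ blocks.
[+RTR] positions on the surface: 2 3 4 5 6 8 9.

t ḍ~ e~ u~ ḍ~ u~ j e~ ṭ~ j š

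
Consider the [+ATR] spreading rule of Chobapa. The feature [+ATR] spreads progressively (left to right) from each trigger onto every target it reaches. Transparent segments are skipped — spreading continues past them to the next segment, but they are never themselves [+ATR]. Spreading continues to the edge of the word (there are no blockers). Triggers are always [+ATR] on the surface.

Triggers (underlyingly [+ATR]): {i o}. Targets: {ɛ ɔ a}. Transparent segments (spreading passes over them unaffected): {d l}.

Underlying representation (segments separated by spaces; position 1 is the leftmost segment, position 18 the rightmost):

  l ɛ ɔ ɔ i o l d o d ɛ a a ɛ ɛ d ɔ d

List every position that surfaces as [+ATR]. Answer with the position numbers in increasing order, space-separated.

5 6 9 11 12 13 14 15 17

From /i/ at 5 rightward: 6 /o/ is itself a trigger — this domain ends here.
From /o/ at 6 rightward: 7 /l/ transparent; 8 /d/ transparent; 9 /o/ is itself a trigger — this domain ends here.
From /o/ at 9 rightward: 10 /d/ transparent; 11 /ɛ/ → [+ATR]; 12 /a/ → [+ATR]; 13 /a/ → [+ATR]; 14 /ɛ/ → [+ATR]; 15 /ɛ/ → [+ATR]; 16 /d/ transparent; 17 /ɔ/ → [+ATR]; 18 /d/ transparent; word edge.
Targets with no active source: positions 2 3 4 stay [-ATR].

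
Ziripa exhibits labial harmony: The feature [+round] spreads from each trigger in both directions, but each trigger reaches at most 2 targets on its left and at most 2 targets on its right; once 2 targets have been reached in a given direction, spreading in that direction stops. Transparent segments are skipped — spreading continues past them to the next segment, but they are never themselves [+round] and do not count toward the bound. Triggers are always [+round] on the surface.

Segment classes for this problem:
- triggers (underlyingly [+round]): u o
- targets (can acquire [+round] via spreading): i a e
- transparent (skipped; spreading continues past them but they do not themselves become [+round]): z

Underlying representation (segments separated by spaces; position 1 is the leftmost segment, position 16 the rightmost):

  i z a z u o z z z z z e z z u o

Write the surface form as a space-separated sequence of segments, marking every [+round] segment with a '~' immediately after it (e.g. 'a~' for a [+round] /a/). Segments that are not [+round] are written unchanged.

i~ z a~ z u~ o~ z z z z z e~ z z u~ o~

From /u/ at 5 rightward: 6 /o/ is itself a trigger — this domain ends here.
From /u/ at 5 leftward: 4 /z/ transparent; 3 /a/ → [+round]; 2 /z/ transparent; 1 /i/ → [+round]; bound reached.
From /o/ at 6 rightward: 7 /z/ transparent; 8 /z/ transparent; 9 /z/ transparent; 10 /z/ transparent; 11 /z/ transparent; 12 /e/ → [+round]; 13 /z/ transparent; 14 /z/ transparent; 15 /u/ is itself a trigger — this domain ends here.
From /o/ at 6 leftward: 5 /u/ is itself a trigger — this domain ends here.
From /u/ at 15 rightward: 16 /o/ is itself a trigger — this domain ends here.
From /u/ at 15 leftward: 14 /z/ transparent; 13 /z/ transparent; 12 /e/ → [+round]; 11 /z/ transparent; 10 /z/ transparent; 9 /z/ transparent; 8 /z/ transparent; 7 /z/ transparent; 6 /o/ is itself a trigger — this domain ends here.
From /o/ at 16 rightward: word edge.
From /o/ at 16 leftward: 15 /u/ is itself a trigger — this domain ends here.
[+round] positions on the surface: 1 3 5 6 12 15 16.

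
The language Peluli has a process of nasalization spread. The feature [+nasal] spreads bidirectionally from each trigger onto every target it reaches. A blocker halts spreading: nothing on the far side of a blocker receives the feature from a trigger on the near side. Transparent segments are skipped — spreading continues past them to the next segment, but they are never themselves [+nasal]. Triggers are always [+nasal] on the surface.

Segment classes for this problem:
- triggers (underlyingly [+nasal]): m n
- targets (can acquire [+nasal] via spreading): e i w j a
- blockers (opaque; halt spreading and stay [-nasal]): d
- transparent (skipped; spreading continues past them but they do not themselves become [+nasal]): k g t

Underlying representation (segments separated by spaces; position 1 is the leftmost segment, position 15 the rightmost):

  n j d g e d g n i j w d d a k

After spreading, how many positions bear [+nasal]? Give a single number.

6

From /n/ at 1 rightward: 2 /j/ → [+nasal]; 3 /d/ blocks.
From /n/ at 1 leftward: word edge.
From /n/ at 8 rightward: 9 /i/ → [+nasal]; 10 /j/ → [+nasal]; 11 /w/ → [+nasal]; 12 /d/ blocks.
From /n/ at 8 leftward: 7 /g/ transparent; 6 /d/ blocks.
Targets with no active source: positions 5 14 stay [-nasal].
[+nasal] positions on the surface: 1 2 8 9 10 11.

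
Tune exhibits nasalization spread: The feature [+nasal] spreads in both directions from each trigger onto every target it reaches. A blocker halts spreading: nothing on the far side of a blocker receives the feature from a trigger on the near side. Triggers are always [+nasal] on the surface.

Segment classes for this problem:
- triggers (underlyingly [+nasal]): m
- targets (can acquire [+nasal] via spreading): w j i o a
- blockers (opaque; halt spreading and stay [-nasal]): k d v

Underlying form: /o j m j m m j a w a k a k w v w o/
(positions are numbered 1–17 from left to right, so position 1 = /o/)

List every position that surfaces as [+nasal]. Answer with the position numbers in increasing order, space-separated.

1 2 3 4 5 6 7 8 9 10

From /m/ at 3 rightward: 4 /j/ → [+nasal]; 5 /m/ is itself a trigger — this domain ends here.
From /m/ at 3 leftward: 2 /j/ → [+nasal]; 1 /o/ → [+nasal]; word edge.
From /m/ at 5 rightward: 6 /m/ is itself a trigger — this domain ends here.
From /m/ at 5 leftward: 4 /j/ → [+nasal]; 3 /m/ is itself a trigger — this domain ends here.
From /m/ at 6 rightward: 7 /j/ → [+nasal]; 8 /a/ → [+nasal]; 9 /w/ → [+nasal]; 10 /a/ → [+nasal]; 11 /k/ blocks.
From /m/ at 6 leftward: 5 /m/ is itself a trigger — this domain ends here.
Targets with no active source: positions 12 14 16 17 stay [-nasal].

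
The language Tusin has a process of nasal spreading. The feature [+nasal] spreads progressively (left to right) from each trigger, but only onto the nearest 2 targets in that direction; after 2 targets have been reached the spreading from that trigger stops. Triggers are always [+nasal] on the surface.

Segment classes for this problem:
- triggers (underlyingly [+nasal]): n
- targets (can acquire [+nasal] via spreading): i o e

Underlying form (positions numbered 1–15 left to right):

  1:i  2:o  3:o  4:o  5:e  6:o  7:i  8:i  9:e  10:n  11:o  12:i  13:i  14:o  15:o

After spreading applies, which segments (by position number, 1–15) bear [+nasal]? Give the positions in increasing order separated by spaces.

From /n/ at 10 rightward: 11 /o/ → [+nasal]; 12 /i/ → [+nasal]; bound reached.
Targets with no active source: positions 1 2 3 4 5 6 7 8 9 13 14 15 stay [-nasal].

10 11 12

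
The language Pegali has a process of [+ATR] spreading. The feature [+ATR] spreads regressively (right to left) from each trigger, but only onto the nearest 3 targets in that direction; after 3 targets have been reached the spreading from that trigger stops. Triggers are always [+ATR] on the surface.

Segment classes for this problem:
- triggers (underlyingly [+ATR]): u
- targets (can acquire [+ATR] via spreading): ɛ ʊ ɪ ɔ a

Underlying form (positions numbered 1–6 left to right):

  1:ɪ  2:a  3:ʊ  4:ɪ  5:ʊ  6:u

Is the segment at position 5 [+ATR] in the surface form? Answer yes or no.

From /u/ at 6 leftward: 5 /ʊ/ → [+ATR]; 4 /ɪ/ → [+ATR]; 3 /ʊ/ → [+ATR]; bound reached.
Targets with no active source: positions 1 2 stay [-ATR].
[+ATR] positions on the surface: 3 4 5 6.

yes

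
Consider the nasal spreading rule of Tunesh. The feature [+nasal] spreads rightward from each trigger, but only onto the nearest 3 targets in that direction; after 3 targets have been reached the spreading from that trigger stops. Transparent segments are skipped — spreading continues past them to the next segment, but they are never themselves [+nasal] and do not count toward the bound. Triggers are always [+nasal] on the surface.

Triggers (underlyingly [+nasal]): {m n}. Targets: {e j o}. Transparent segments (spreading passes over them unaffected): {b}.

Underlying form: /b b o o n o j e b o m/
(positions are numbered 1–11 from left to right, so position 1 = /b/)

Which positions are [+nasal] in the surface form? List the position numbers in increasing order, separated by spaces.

5 6 7 8 11

From /n/ at 5 rightward: 6 /o/ → [+nasal]; 7 /j/ → [+nasal]; 8 /e/ → [+nasal]; bound reached.
From /m/ at 11 rightward: word edge.
Targets with no active source: positions 3 4 10 stay [-nasal].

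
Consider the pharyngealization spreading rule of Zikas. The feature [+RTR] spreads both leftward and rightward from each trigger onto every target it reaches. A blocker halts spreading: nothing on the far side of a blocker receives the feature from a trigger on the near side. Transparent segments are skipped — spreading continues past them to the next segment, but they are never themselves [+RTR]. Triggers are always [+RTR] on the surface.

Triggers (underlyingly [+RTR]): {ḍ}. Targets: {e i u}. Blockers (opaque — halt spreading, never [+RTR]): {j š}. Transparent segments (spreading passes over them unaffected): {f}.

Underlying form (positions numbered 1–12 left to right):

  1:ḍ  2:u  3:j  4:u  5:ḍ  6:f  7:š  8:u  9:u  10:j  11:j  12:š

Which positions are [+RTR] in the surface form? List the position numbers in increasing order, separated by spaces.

1 2 4 5

From /ḍ/ at 1 rightward: 2 /u/ → [+RTR]; 3 /j/ blocks.
From /ḍ/ at 1 leftward: word edge.
From /ḍ/ at 5 rightward: 6 /f/ transparent; 7 /š/ blocks.
From /ḍ/ at 5 leftward: 4 /u/ → [+RTR]; 3 /j/ blocks.
Targets with no active source: positions 8 9 stay [-emphatic].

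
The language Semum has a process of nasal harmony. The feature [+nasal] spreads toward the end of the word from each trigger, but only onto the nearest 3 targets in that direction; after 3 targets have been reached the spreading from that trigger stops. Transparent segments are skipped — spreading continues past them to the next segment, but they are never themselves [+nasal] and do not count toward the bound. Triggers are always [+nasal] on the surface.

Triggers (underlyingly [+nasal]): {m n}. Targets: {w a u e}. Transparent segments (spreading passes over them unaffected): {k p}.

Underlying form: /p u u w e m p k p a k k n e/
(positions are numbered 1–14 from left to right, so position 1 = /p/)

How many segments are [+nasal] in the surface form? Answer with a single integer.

4

From /m/ at 6 rightward: 7 /p/ transparent; 8 /k/ transparent; 9 /p/ transparent; 10 /a/ → [+nasal]; 11 /k/ transparent; 12 /k/ transparent; 13 /n/ is itself a trigger — this domain ends here.
From /n/ at 13 rightward: 14 /e/ → [+nasal]; word edge.
Targets with no active source: positions 2 3 4 5 stay [-nasal].
[+nasal] positions on the surface: 6 10 13 14.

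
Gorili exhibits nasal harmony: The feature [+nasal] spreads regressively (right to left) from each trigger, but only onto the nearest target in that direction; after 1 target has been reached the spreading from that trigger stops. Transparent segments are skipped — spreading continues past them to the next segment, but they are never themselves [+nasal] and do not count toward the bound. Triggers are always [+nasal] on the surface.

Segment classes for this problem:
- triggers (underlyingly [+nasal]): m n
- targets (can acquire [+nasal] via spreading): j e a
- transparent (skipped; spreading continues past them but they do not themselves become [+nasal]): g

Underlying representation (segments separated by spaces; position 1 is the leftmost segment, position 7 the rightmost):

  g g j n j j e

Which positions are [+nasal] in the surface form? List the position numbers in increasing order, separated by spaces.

3 4

From /n/ at 4 leftward: 3 /j/ → [+nasal]; bound reached.
Targets with no active source: positions 5 6 7 stay [-nasal].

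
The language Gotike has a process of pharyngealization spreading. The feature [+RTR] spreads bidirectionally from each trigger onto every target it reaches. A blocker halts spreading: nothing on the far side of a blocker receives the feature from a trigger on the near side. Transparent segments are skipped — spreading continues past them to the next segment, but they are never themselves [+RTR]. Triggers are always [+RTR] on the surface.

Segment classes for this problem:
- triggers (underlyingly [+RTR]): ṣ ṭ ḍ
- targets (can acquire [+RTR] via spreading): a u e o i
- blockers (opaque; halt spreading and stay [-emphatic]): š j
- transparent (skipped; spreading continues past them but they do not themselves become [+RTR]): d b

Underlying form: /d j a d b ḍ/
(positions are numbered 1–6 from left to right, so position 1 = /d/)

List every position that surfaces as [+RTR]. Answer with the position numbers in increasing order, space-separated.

From /ḍ/ at 6 rightward: word edge.
From /ḍ/ at 6 leftward: 5 /b/ transparent; 4 /d/ transparent; 3 /a/ → [+RTR]; 2 /j/ blocks.

3 6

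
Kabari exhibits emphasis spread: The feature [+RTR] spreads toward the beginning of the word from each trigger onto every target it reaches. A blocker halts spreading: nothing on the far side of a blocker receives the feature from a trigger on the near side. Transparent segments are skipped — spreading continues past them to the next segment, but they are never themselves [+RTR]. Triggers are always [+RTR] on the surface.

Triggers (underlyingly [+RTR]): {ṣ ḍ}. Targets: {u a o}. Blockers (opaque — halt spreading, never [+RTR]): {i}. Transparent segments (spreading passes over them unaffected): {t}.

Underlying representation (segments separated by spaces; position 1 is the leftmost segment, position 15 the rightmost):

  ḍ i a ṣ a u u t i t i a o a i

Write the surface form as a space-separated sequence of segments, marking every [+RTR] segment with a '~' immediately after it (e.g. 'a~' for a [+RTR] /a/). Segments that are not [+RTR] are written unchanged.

ḍ~ i a~ ṣ~ a u u t i t i a o a i

From /ḍ/ at 1 leftward: word edge.
From /ṣ/ at 4 leftward: 3 /a/ → [+RTR]; 2 /i/ blocks.
Targets with no active source: positions 5 6 7 12 13 14 stay [-emphatic].
[+RTR] positions on the surface: 1 3 4.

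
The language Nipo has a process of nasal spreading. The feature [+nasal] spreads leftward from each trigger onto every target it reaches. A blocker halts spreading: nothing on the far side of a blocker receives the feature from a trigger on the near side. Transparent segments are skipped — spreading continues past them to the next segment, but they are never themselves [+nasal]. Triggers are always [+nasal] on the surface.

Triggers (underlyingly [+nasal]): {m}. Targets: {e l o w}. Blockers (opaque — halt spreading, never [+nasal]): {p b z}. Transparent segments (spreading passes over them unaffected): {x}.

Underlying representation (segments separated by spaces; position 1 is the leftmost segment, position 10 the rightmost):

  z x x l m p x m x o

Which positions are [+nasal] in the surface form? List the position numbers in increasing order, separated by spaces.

4 5 8

From /m/ at 5 leftward: 4 /l/ → [+nasal]; 3 /x/ transparent; 2 /x/ transparent; 1 /z/ blocks.
From /m/ at 8 leftward: 7 /x/ transparent; 6 /p/ blocks.
Target with no active source: position 10 stays [-nasal].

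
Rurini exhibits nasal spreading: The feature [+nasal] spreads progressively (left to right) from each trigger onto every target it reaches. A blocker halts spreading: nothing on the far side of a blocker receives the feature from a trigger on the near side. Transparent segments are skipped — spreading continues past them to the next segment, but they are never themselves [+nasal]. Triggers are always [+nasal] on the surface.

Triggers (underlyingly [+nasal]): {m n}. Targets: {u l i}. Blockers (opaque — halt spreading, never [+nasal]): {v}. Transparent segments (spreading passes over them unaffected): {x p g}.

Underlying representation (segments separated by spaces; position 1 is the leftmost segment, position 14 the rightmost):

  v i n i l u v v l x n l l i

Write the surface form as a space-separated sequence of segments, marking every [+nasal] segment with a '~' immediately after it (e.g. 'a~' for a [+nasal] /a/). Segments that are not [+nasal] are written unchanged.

From /n/ at 3 rightward: 4 /i/ → [+nasal]; 5 /l/ → [+nasal]; 6 /u/ → [+nasal]; 7 /v/ blocks.
From /n/ at 11 rightward: 12 /l/ → [+nasal]; 13 /l/ → [+nasal]; 14 /i/ → [+nasal]; word edge.
Targets with no active source: positions 2 9 stay [-nasal].
[+nasal] positions on the surface: 3 4 5 6 11 12 13 14.

v i n~ i~ l~ u~ v v l x n~ l~ l~ i~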